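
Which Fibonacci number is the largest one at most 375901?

317811

317811 ≤ 375901 < 514229, so the largest Fibonacci number not exceeding 375901 is 317811.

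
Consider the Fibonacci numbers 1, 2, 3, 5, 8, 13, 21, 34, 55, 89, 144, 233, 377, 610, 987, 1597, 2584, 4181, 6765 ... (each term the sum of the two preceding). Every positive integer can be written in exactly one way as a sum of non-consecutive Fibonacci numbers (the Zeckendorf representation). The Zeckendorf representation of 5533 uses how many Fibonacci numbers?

Greedy algorithm:
4181 ≤ 5533 < 6765, so take 4181; remainder 1352
987 ≤ 1352 < 1597, so take 987; remainder 365
233 ≤ 365 < 377, so take 233; remainder 132
89 ≤ 132 < 144, so take 89; remainder 43
34 ≤ 43 < 55, so take 34; remainder 9
8 ≤ 9 < 13, so take 8; remainder 1
1 ≤ 1 < 2, so take 1; remainder 0
5533 = 4181 + 987 + 233 + 89 + 34 + 8 + 1, which has 7 terms.

7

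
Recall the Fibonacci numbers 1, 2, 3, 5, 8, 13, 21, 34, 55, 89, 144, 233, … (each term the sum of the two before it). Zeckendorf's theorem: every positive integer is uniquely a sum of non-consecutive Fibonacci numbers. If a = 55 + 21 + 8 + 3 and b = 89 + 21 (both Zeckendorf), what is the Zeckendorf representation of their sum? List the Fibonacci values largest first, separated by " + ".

144 + 34 + 13 + 5 + 1

The two numbers are 87 and 110, so their sum is 197.
144 ≤ 197 < 233, so take 144; remainder 53
34 ≤ 53 < 55, so take 34; remainder 19
13 ≤ 19 < 21, so take 13; remainder 6
5 ≤ 6 < 8, so take 5; remainder 1
1 ≤ 1 < 2, so take 1; remainder 0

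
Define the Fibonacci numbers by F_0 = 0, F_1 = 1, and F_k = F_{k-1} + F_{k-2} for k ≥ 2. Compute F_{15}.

610

Iterating the recurrence up to F_{8} = 21 and F_{7} = 13:
F_{9} = F_{8} + F_{7} = 21 + 13 = 34
F_{10} = F_{9} + F_{8} = 34 + 21 = 55
F_{11} = F_{10} + F_{9} = 55 + 34 = 89
F_{12} = F_{11} + F_{10} = 89 + 55 = 144
F_{13} = F_{12} + F_{11} = 144 + 89 = 233
F_{14} = F_{13} + F_{12} = 233 + 144 = 377
F_{15} = F_{14} + F_{13} = 377 + 233 = 610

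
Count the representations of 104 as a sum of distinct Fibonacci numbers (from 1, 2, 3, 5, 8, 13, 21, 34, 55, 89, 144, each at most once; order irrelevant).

Each representation comes from the Zeckendorf form by replacing some F_k with F_{k−1} + F_{k−2} where possible.
104 = 89+13+2 = 89+8+5+2 = 55+34+13+2 = 55+34+8+5+2 = … (1 more), for 5 in all.

5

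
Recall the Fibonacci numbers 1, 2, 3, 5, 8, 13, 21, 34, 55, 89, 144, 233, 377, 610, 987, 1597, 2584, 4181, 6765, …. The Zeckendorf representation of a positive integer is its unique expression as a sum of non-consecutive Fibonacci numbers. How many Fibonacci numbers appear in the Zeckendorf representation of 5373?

6

4181 ≤ 5373 < 6765, so take 4181; remainder 1192
987 ≤ 1192 < 1597, so take 987; remainder 205
144 ≤ 205 < 233, so take 144; remainder 61
55 ≤ 61 < 89, so take 55; remainder 6
5 ≤ 6 < 8, so take 5; remainder 1
1 ≤ 1 < 2, so take 1; remainder 0
5373 = 4181 + 987 + 144 + 55 + 5 + 1, which has 6 terms.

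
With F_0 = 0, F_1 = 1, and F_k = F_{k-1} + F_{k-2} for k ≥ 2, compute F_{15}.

Iterating the recurrence up to F_{9} = 34 and F_{8} = 21:
F_{10} = F_{9} + F_{8} = 34 + 21 = 55
F_{11} = F_{10} + F_{9} = 55 + 34 = 89
F_{12} = F_{11} + F_{10} = 89 + 55 = 144
F_{13} = F_{12} + F_{11} = 144 + 89 = 233
F_{14} = F_{13} + F_{12} = 233 + 144 = 377
F_{15} = F_{14} + F_{13} = 377 + 233 = 610

610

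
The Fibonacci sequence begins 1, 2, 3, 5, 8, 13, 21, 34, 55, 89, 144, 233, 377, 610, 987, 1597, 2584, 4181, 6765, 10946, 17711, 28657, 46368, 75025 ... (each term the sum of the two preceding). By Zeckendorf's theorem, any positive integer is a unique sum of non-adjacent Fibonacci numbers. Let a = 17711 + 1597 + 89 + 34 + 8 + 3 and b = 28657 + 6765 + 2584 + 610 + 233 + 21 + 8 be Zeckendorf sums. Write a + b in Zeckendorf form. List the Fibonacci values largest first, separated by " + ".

46368 + 10946 + 987 + 13 + 5 + 1

The two numbers are 19442 and 38878, so their sum is 58320.
58320: greatest Fibonacci not exceeding it is 46368, leaving 11952
11952: greatest Fibonacci not exceeding it is 10946, leaving 1006
1006: greatest Fibonacci not exceeding it is 987, leaving 19
19: greatest Fibonacci not exceeding it is 13, leaving 6
6: greatest Fibonacci not exceeding it is 5, leaving 1
1: greatest Fibonacci not exceeding it is 1, leaving 0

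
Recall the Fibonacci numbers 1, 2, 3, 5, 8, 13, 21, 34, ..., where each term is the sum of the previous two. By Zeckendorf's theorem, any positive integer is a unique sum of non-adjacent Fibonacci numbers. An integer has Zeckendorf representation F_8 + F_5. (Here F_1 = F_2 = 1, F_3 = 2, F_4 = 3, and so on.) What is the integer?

F_8 + F_5 = 21 + 5 = 26.

26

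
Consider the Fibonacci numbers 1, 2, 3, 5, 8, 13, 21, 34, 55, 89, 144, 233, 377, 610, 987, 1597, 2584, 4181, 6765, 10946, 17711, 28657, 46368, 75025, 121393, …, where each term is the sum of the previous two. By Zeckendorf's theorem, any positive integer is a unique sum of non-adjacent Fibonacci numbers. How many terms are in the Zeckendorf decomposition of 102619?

7

Repeatedly subtract the largest Fibonacci number that fits:
75025 ≤ 102619 < 121393, so take 75025; remainder 27594
17711 ≤ 27594 < 28657, so take 17711; remainder 9883
6765 ≤ 9883 < 10946, so take 6765; remainder 3118
2584 ≤ 3118 < 4181, so take 2584; remainder 534
377 ≤ 534 < 610, so take 377; remainder 157
144 ≤ 157 < 233, so take 144; remainder 13
13 ≤ 13 < 21, so take 13; remainder 0
102619 = 75025 + 17711 + 6765 + 2584 + 377 + 144 + 13, which has 7 terms.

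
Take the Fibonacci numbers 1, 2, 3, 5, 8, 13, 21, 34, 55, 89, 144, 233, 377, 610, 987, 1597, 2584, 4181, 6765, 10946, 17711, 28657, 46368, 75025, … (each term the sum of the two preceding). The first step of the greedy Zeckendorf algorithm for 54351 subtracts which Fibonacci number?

46368

46368 ≤ 54351 < 75025, so the largest Fibonacci number not exceeding 54351 is 46368.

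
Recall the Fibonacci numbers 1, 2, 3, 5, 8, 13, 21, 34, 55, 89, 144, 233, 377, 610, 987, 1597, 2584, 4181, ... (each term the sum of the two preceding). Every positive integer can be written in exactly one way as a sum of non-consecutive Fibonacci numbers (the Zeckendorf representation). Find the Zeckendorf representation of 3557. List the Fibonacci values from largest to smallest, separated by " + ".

3557 − 2584 = 973
973 − 610 = 363
363 − 233 = 130
130 − 89 = 41
41 − 34 = 7
7 − 5 = 2
2 − 2 = 0
So 3557 = 2584 + 610 + 233 + 89 + 34 + 5 + 2, with no two terms consecutive in the sequence.

2584 + 610 + 233 + 89 + 34 + 5 + 2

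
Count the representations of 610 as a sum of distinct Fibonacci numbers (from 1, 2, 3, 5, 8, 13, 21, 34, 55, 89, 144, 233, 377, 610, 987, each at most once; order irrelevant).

7

610 = 610 = 377+233 = 377+144+89 = 377+144+55+34 = 377+144+55+21+13 = … (2 more), for 7 in all.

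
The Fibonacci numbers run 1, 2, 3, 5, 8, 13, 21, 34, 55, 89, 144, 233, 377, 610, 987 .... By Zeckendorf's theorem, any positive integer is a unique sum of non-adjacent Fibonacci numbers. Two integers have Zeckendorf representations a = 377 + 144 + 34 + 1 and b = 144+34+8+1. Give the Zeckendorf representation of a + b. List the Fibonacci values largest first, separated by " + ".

610 + 89 + 34 + 8 + 2

The two numbers are 556 and 187, so their sum is 743.
743: greatest Fibonacci not exceeding it is 610, leaving 133
133: greatest Fibonacci not exceeding it is 89, leaving 44
44: greatest Fibonacci not exceeding it is 34, leaving 10
10: greatest Fibonacci not exceeding it is 8, leaving 2
2: greatest Fibonacci not exceeding it is 2, leaving 0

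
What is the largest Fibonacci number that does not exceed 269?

233

233 ≤ 269 < 377, so the largest Fibonacci number not exceeding 269 is 233.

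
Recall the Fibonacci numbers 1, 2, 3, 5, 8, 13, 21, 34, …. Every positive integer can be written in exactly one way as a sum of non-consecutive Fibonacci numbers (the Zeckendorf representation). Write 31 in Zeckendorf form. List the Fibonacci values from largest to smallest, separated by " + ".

Repeatedly subtract the largest Fibonacci number that fits:
31: greatest Fibonacci not exceeding it is 21, leaving 10
10: greatest Fibonacci not exceeding it is 8, leaving 2
2: greatest Fibonacci not exceeding it is 2, leaving 0
So 31 = 21 + 8 + 2, with no two terms consecutive in the sequence.

21 + 8 + 2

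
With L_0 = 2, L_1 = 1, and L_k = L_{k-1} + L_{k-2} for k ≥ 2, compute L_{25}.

167761

Iterating the recurrence up to L_{21} = 24476 and L_{20} = 15127:
L_{22} = L_{21} + L_{20} = 24476 + 15127 = 39603
L_{23} = L_{22} + L_{21} = 39603 + 24476 = 64079
L_{24} = L_{23} + L_{22} = 64079 + 39603 = 103682
L_{25} = L_{24} + L_{23} = 103682 + 64079 = 167761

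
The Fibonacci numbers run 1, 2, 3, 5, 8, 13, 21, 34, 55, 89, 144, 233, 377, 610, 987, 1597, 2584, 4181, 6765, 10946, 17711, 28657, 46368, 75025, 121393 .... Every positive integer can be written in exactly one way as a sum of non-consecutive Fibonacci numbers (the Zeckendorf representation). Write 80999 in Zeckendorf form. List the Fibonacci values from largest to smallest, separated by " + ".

80999 − 75025 = 5974
5974 − 4181 = 1793
1793 − 1597 = 196
196 − 144 = 52
52 − 34 = 18
18 − 13 = 5
5 − 5 = 0
So 80999 = 75025 + 4181 + 1597 + 144 + 34 + 13 + 5, with no two terms consecutive in the sequence.

75025 + 4181 + 1597 + 144 + 34 + 13 + 5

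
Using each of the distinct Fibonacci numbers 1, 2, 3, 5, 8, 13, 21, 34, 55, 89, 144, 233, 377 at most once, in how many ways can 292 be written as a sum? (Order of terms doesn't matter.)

Each representation comes from the Zeckendorf form by replacing some F_k with F_{k−1} + F_{k−2} where possible.
292 = 233+55+3+1 = 233+34+21+3+1 = 144+89+55+3+1 = … (3 more), for 6 in all.

6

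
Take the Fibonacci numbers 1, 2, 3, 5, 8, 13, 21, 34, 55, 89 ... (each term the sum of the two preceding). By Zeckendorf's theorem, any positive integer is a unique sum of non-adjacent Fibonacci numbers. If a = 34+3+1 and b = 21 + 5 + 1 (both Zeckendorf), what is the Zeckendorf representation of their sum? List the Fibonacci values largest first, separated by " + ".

55 + 8 + 2

The two numbers are 38 and 27, so their sum is 65.
largest Fibonacci ≤ 65 is 55; 65 − 55 = 10
largest Fibonacci ≤ 10 is 8; 10 − 8 = 2
largest Fibonacci ≤ 2 is 2; 2 − 2 = 0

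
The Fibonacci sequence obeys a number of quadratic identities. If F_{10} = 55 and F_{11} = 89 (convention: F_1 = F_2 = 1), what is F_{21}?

By F_{2k+1} = F_k² + F_{k+1}²: F_{21} = 55² + 89² = 3025 + 7921 = 10946.

10946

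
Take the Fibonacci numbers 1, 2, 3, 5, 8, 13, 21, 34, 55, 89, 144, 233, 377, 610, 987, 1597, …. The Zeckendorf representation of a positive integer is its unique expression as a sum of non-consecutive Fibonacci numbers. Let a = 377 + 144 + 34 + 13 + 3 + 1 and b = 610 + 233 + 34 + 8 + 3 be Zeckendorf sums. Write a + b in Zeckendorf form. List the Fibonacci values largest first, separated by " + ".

The two numbers are 572 and 888, so their sum is 1460.
Repeatedly subtract the largest Fibonacci number that fits:
1460: greatest Fibonacci not exceeding it is 987, leaving 473
473: greatest Fibonacci not exceeding it is 377, leaving 96
96: greatest Fibonacci not exceeding it is 89, leaving 7
7: greatest Fibonacci not exceeding it is 5, leaving 2
2: greatest Fibonacci not exceeding it is 2, leaving 0

987 + 377 + 89 + 5 + 2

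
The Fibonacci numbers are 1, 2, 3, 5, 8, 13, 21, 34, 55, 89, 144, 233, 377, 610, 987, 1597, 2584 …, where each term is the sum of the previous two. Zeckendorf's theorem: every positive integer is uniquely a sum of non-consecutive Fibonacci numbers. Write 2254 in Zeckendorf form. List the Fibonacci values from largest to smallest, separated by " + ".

2254 − 1597 = 657
657 − 610 = 47
47 − 34 = 13
13 − 13 = 0
So 2254 = 1597 + 610 + 34 + 13, with no two terms consecutive in the sequence.

1597 + 610 + 34 + 13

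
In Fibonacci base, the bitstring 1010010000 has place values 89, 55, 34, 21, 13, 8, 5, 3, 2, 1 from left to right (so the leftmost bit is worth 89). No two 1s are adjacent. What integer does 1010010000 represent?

Summing the place values of the 1 bits: 89 + 34 + 8 = 131.

131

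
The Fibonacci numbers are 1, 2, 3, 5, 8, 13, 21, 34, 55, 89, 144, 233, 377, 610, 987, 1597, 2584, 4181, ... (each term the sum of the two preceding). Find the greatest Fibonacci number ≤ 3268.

2584

2584 ≤ 3268 < 4181, so the largest Fibonacci number not exceeding 3268 is 2584.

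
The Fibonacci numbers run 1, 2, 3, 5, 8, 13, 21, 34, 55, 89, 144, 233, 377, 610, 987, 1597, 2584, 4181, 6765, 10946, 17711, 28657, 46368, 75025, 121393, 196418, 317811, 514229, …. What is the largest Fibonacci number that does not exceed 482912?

317811

317811 ≤ 482912 < 514229, so the largest Fibonacci number not exceeding 482912 is 317811.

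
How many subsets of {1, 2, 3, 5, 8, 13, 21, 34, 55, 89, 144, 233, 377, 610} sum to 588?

588 = 377+144+55+8+3+1 = 377+144+34+21+8+3+1 = 377+89+55+34+21+8+3+1 = 233+144+89+55+34+21+8+3+1 — 4 representations.

4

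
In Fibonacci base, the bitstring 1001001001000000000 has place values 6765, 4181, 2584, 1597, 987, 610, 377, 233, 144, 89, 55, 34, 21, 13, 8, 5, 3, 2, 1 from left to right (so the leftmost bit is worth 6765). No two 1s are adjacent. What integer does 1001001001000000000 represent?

Summing the place values of the 1 bits: 6765 + 1597 + 377 + 89 = 8828.

8828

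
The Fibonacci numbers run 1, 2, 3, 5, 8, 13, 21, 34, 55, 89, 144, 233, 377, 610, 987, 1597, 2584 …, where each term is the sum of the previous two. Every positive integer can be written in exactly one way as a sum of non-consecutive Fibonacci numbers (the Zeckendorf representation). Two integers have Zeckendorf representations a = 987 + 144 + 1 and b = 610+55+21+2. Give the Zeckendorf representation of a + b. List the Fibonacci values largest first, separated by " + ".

The two numbers are 1132 and 688, so their sum is 1820.
1597 ≤ 1820 < 2584, so take 1597; remainder 223
144 ≤ 223 < 233, so take 144; remainder 79
55 ≤ 79 < 89, so take 55; remainder 24
21 ≤ 24 < 34, so take 21; remainder 3
3 ≤ 3 < 5, so take 3; remainder 0

1597 + 144 + 55 + 21 + 3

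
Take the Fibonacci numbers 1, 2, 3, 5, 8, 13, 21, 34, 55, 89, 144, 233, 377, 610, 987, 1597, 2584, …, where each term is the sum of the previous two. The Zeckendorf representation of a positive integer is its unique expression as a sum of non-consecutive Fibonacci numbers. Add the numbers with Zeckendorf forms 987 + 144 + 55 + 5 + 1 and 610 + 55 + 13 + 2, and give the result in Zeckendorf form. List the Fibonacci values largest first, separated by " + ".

The two numbers are 1192 and 680, so their sum is 1872.
Repeatedly subtract the largest Fibonacci number that fits:
subtract 1597 from 1872: 275 remains
subtract 233 from 275: 42 remains
subtract 34 from 42: 8 remains
subtract 8 from 8: 0 remains

1597 + 233 + 34 + 8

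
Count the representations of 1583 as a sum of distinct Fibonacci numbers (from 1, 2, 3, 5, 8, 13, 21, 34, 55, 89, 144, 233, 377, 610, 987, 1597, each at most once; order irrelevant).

5

Starting from the Zeckendorf form and repeatedly splitting a term F_k into F_{k−1} + F_{k−2} (when neither is already used) reaches every representation.
1583 = 987+377+144+55+13+5+2 = 987+377+144+34+21+13+5+2 = 987+377+89+55+34+21+13+5+2 = 987+233+144+89+55+34+21+13+5+2 = 610+377+233+144+89+55+34+21+13+5+2 — 5 representations.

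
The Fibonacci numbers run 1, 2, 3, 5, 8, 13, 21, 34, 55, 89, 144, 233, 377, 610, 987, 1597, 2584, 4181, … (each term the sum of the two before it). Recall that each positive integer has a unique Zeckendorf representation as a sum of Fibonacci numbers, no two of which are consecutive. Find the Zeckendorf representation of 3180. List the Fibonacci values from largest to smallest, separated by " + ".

2584 + 377 + 144 + 55 + 13 + 5 + 2

3180: greatest Fibonacci not exceeding it is 2584, leaving 596
596: greatest Fibonacci not exceeding it is 377, leaving 219
219: greatest Fibonacci not exceeding it is 144, leaving 75
75: greatest Fibonacci not exceeding it is 55, leaving 20
20: greatest Fibonacci not exceeding it is 13, leaving 7
7: greatest Fibonacci not exceeding it is 5, leaving 2
2: greatest Fibonacci not exceeding it is 2, leaving 0
So 3180 = 2584 + 377 + 144 + 55 + 13 + 5 + 2, with no two terms consecutive in the sequence.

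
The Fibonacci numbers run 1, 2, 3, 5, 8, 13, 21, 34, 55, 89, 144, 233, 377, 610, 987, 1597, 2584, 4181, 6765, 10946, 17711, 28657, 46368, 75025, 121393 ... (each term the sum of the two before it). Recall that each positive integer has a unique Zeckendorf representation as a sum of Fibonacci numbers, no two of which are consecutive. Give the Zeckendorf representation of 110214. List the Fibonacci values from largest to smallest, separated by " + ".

75025 + 28657 + 4181 + 1597 + 610 + 144

Greedy algorithm:
110214: greatest Fibonacci not exceeding it is 75025, leaving 35189
35189: greatest Fibonacci not exceeding it is 28657, leaving 6532
6532: greatest Fibonacci not exceeding it is 4181, leaving 2351
2351: greatest Fibonacci not exceeding it is 1597, leaving 754
754: greatest Fibonacci not exceeding it is 610, leaving 144
144: greatest Fibonacci not exceeding it is 144, leaving 0
So 110214 = 75025 + 28657 + 4181 + 1597 + 610 + 144, with no two terms consecutive in the sequence.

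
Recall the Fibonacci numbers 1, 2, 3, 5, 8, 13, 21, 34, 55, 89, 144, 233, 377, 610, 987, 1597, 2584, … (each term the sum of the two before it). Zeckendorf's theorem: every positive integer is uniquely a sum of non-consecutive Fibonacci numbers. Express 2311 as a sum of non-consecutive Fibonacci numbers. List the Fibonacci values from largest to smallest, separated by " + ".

Repeatedly subtract the largest Fibonacci number that fits:
subtract 1597 from 2311: 714 remains
subtract 610 from 714: 104 remains
subtract 89 from 104: 15 remains
subtract 13 from 15: 2 remains
subtract 2 from 2: 0 remains
So 2311 = 1597 + 610 + 89 + 13 + 2, with no two terms consecutive in the sequence.

1597 + 610 + 89 + 13 + 2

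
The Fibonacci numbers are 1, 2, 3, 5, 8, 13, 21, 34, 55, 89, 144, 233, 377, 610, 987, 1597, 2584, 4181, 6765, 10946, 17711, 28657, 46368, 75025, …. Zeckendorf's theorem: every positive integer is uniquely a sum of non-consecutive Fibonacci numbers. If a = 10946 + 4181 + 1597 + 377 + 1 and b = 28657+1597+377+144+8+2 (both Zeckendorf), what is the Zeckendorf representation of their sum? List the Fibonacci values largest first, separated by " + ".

46368 + 987 + 377 + 144 + 8 + 3

The two numbers are 17102 and 30785, so their sum is 47887.
subtract 46368 from 47887: 1519 remains
subtract 987 from 1519: 532 remains
subtract 377 from 532: 155 remains
subtract 144 from 155: 11 remains
subtract 8 from 11: 3 remains
subtract 3 from 3: 0 remains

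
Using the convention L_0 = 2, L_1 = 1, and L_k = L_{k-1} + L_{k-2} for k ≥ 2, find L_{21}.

Iterating the recurrence up to L_{13} = 521 and L_{12} = 322:
L_{14} = L_{13} + L_{12} = 521 + 322 = 843
L_{15} = L_{14} + L_{13} = 843 + 521 = 1364
L_{16} = L_{15} + L_{14} = 1364 + 843 = 2207
L_{17} = L_{16} + L_{15} = 2207 + 1364 = 3571
L_{18} = L_{17} + L_{16} = 3571 + 2207 = 5778
L_{19} = L_{18} + L_{17} = 5778 + 3571 = 9349
L_{20} = L_{19} + L_{18} = 9349 + 5778 = 15127
L_{21} = L_{20} + L_{19} = 15127 + 9349 = 24476

24476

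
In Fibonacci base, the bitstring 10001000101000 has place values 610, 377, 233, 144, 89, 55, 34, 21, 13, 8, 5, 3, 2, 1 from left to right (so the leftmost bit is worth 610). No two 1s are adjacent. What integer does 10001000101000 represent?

717

Summing the place values of the 1 bits: 610 + 89 + 13 + 5 = 717.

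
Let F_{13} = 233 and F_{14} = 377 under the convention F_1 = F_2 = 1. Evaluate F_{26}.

By the doubling identity F_{2k} = F_k(2F_{k+1} − F_k): F_{26} = 233·(2·377 − 233) = 233·521 = 121393.

121393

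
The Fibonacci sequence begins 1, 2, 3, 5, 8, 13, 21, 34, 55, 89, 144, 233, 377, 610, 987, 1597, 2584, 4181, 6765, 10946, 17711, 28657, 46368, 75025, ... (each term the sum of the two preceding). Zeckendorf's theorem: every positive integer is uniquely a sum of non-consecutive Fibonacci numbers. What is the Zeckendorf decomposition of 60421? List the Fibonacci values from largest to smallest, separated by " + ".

Greedy algorithm:
largest Fibonacci ≤ 60421 is 46368; 60421 − 46368 = 14053
largest Fibonacci ≤ 14053 is 10946; 14053 − 10946 = 3107
largest Fibonacci ≤ 3107 is 2584; 3107 − 2584 = 523
largest Fibonacci ≤ 523 is 377; 523 − 377 = 146
largest Fibonacci ≤ 146 is 144; 146 − 144 = 2
largest Fibonacci ≤ 2 is 2; 2 − 2 = 0
So 60421 = 46368 + 10946 + 2584 + 377 + 144 + 2, with no two terms consecutive in the sequence.

46368 + 10946 + 2584 + 377 + 144 + 2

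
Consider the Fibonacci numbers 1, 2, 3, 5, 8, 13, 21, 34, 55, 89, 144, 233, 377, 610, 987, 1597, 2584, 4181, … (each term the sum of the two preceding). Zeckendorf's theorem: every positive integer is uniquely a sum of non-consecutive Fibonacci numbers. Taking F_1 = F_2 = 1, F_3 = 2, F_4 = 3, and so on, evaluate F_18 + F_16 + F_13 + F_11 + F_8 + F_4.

3917

F_18 + F_16 + F_13 + F_11 + F_8 + F_4 = 2584 + 987 + 233 + 89 + 21 + 3 = 3917.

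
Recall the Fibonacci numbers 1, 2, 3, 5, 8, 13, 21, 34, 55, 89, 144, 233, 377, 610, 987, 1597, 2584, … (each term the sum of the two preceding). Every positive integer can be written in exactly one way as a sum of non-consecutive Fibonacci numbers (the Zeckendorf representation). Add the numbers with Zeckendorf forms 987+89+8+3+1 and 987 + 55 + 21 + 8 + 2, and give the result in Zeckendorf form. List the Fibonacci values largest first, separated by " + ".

1597 + 377 + 144 + 34 + 8 + 1

The two numbers are 1088 and 1073, so their sum is 2161.
largest Fibonacci ≤ 2161 is 1597; 2161 − 1597 = 564
largest Fibonacci ≤ 564 is 377; 564 − 377 = 187
largest Fibonacci ≤ 187 is 144; 187 − 144 = 43
largest Fibonacci ≤ 43 is 34; 43 − 34 = 9
largest Fibonacci ≤ 9 is 8; 9 − 8 = 1
largest Fibonacci ≤ 1 is 1; 1 − 1 = 0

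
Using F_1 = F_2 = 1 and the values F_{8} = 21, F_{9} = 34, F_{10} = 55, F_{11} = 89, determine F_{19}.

4181

By the addition formula F_{m+n} = F_m F_{n+1} + F_{m−1} F_n with m=9, n=10: F_{19} = 34·89 + 21·55 = 3026 + 1155 = 4181.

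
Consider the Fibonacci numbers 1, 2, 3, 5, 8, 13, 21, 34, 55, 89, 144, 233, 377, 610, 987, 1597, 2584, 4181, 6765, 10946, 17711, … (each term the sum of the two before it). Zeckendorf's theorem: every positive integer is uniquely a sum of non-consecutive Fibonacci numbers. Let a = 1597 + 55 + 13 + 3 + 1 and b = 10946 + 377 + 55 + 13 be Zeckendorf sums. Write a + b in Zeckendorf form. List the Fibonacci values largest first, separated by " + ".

The two numbers are 1669 and 11391, so their sum is 13060.
Greedy algorithm:
largest Fibonacci ≤ 13060 is 10946; 13060 − 10946 = 2114
largest Fibonacci ≤ 2114 is 1597; 2114 − 1597 = 517
largest Fibonacci ≤ 517 is 377; 517 − 377 = 140
largest Fibonacci ≤ 140 is 89; 140 − 89 = 51
largest Fibonacci ≤ 51 is 34; 51 − 34 = 17
largest Fibonacci ≤ 17 is 13; 17 − 13 = 4
largest Fibonacci ≤ 4 is 3; 4 − 3 = 1
largest Fibonacci ≤ 1 is 1; 1 − 1 = 0

10946 + 1597 + 377 + 89 + 34 + 13 + 3 + 1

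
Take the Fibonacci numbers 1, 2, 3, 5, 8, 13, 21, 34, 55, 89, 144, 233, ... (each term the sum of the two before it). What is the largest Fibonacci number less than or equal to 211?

144

144 ≤ 211 < 233, so the largest Fibonacci number not exceeding 211 is 144.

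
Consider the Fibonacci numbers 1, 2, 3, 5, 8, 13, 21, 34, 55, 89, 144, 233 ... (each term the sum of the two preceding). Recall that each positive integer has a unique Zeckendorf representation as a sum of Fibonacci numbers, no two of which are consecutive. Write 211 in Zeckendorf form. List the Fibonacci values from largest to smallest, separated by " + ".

144 + 55 + 8 + 3 + 1

largest Fibonacci ≤ 211 is 144; 211 − 144 = 67
largest Fibonacci ≤ 67 is 55; 67 − 55 = 12
largest Fibonacci ≤ 12 is 8; 12 − 8 = 4
largest Fibonacci ≤ 4 is 3; 4 − 3 = 1
largest Fibonacci ≤ 1 is 1; 1 − 1 = 0
So 211 = 144 + 55 + 8 + 3 + 1, with no two terms consecutive in the sequence.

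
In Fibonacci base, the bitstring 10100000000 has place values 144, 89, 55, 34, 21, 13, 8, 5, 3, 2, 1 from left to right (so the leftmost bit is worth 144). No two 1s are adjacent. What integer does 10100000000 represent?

Summing the place values of the 1 bits: 144 + 55 = 199.

199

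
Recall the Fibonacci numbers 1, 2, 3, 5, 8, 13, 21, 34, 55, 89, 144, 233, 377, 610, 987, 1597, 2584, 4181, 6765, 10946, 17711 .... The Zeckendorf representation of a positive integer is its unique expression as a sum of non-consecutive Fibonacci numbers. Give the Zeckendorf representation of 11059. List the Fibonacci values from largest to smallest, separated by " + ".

10946 + 89 + 21 + 3

take 10946 (≤ 11059); 11059 − 10946 = 113
take 89 (≤ 113); 113 − 89 = 24
take 21 (≤ 24); 24 − 21 = 3
take 3 (≤ 3); 3 − 3 = 0
So 11059 = 10946 + 89 + 21 + 3, with no two terms consecutive in the sequence.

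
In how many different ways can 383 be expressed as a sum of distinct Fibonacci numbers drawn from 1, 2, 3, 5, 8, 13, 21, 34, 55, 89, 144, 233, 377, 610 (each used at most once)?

Each representation comes from the Zeckendorf form by replacing some F_k with F_{k−1} + F_{k−2} where possible.
383 = 377+5+1 = 377+3+2+1 = 233+144+5+1 = 233+144+3+2+1 = … (6 more), for 10 in all.

10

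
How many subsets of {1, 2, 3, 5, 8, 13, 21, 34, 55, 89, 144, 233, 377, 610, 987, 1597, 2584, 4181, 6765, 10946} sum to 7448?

54

Each representation comes from the Zeckendorf form by replacing some F_k with F_{k−1} + F_{k−2} where possible.
7448 = 6765+610+55+13+5 = 6765+610+55+13+3+2 = 6765+610+34+21+13+5 = 6765+377+233+55+13+5 = 6765+610+55+8+5+3+2 = … (49 more), for 54 in all.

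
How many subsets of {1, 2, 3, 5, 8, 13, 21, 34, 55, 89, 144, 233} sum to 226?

Starting from the Zeckendorf form and repeatedly splitting a term F_k into F_{k−1} + F_{k−2} (when neither is already used) reaches every representation.
226 = 144+55+21+5+1 = 144+55+21+3+2+1 = 144+55+13+8+5+1 = 144+55+13+8+3+2+1 = 144+34+21+13+8+5+1 = … (3 more), for 8 in all.

8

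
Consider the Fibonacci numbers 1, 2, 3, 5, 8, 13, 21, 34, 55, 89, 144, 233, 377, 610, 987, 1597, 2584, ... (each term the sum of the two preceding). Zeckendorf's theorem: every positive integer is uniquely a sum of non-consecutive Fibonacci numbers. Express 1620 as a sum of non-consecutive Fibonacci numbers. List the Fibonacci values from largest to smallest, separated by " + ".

subtract 1597 from 1620: 23 remains
subtract 21 from 23: 2 remains
subtract 2 from 2: 0 remains
So 1620 = 1597 + 21 + 2, with no two terms consecutive in the sequence.

1597 + 21 + 2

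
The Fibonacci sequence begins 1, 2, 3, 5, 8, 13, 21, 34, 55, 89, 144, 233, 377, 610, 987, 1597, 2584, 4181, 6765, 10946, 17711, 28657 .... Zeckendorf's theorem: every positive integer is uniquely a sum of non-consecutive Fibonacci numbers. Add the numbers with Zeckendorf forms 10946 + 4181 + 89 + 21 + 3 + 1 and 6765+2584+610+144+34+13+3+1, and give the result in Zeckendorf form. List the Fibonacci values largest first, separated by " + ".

The two numbers are 15241 and 10154, so their sum is 25395.
Greedily peel off the largest Fibonacci term at each step:
25395 − 17711 = 7684
7684 − 6765 = 919
919 − 610 = 309
309 − 233 = 76
76 − 55 = 21
21 − 21 = 0

17711 + 6765 + 610 + 233 + 55 + 21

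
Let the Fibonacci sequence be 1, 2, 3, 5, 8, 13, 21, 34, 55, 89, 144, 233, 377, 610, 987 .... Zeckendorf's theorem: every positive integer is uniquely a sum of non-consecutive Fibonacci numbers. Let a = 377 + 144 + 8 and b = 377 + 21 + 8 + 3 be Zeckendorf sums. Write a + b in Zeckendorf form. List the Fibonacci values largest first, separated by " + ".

The two numbers are 529 and 409, so their sum is 938.
largest Fibonacci ≤ 938 is 610; 938 − 610 = 328
largest Fibonacci ≤ 328 is 233; 328 − 233 = 95
largest Fibonacci ≤ 95 is 89; 95 − 89 = 6
largest Fibonacci ≤ 6 is 5; 6 − 5 = 1
largest Fibonacci ≤ 1 is 1; 1 − 1 = 0

610 + 233 + 89 + 5 + 1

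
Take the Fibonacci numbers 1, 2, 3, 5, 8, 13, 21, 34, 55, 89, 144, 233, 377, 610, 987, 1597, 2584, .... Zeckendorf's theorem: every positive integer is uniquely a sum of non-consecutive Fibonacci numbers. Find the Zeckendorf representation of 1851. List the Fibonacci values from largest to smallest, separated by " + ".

1597 + 233 + 21

subtract 1597 from 1851: 254 remains
subtract 233 from 254: 21 remains
subtract 21 from 21: 0 remains
So 1851 = 1597 + 233 + 21, with no two terms consecutive in the sequence.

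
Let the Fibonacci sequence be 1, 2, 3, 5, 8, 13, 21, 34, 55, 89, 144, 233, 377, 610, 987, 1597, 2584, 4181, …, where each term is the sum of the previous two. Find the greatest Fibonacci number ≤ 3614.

2584 ≤ 3614 < 4181, so the largest Fibonacci number not exceeding 3614 is 2584.

2584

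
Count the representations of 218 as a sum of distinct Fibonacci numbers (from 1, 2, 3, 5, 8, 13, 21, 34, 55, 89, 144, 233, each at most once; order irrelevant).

218 = 144+55+13+5+1 = 144+55+13+3+2+1 = 144+34+21+13+5+1 = … (6 more), for 9 in all.

9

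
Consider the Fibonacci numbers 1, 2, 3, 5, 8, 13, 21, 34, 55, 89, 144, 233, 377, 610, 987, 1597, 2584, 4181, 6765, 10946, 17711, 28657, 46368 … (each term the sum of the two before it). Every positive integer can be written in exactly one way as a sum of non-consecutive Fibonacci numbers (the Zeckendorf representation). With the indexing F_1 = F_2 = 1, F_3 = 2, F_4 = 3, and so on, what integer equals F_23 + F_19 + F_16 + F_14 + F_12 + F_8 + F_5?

34372

F_23 + F_19 + F_16 + F_14 + F_12 + F_8 + F_5 = 28657 + 4181 + 987 + 377 + 144 + 21 + 5 = 34372.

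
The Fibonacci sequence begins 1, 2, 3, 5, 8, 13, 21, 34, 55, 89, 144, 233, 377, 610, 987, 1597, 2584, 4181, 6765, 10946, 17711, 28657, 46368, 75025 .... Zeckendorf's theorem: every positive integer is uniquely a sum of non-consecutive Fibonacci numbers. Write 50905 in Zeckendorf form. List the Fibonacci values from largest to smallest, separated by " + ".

46368 + 4181 + 233 + 89 + 34

Greedily peel off the largest Fibonacci term at each step:
50905 − 46368 = 4537
4537 − 4181 = 356
356 − 233 = 123
123 − 89 = 34
34 − 34 = 0
So 50905 = 46368 + 4181 + 233 + 89 + 34, with no two terms consecutive in the sequence.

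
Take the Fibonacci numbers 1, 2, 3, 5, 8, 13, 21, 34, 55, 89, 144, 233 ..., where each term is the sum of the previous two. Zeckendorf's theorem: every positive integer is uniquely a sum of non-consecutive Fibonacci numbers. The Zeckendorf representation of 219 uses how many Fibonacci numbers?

5

Repeatedly subtract the largest Fibonacci number that fits:
subtract 144 from 219: 75 remains
subtract 55 from 75: 20 remains
subtract 13 from 20: 7 remains
subtract 5 from 7: 2 remains
subtract 2 from 2: 0 remains
219 = 144 + 55 + 13 + 5 + 2, which has 5 terms.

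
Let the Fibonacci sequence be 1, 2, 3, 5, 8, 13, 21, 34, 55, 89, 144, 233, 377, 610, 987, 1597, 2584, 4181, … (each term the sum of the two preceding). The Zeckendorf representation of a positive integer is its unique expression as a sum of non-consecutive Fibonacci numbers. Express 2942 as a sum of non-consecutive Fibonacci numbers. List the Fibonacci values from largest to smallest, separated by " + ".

2584 + 233 + 89 + 34 + 2

Greedy algorithm:
2942: greatest Fibonacci not exceeding it is 2584, leaving 358
358: greatest Fibonacci not exceeding it is 233, leaving 125
125: greatest Fibonacci not exceeding it is 89, leaving 36
36: greatest Fibonacci not exceeding it is 34, leaving 2
2: greatest Fibonacci not exceeding it is 2, leaving 0
So 2942 = 2584 + 233 + 89 + 34 + 2, with no two terms consecutive in the sequence.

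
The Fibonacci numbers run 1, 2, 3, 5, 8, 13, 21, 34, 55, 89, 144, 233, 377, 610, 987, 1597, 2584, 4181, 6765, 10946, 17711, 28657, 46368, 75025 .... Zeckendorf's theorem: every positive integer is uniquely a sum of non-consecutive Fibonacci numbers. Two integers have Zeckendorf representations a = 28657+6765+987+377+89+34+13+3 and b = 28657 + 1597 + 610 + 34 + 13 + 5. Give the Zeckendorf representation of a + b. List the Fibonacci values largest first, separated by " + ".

The two numbers are 36925 and 30916, so their sum is 67841.
67841: greatest Fibonacci not exceeding it is 46368, leaving 21473
21473: greatest Fibonacci not exceeding it is 17711, leaving 3762
3762: greatest Fibonacci not exceeding it is 2584, leaving 1178
1178: greatest Fibonacci not exceeding it is 987, leaving 191
191: greatest Fibonacci not exceeding it is 144, leaving 47
47: greatest Fibonacci not exceeding it is 34, leaving 13
13: greatest Fibonacci not exceeding it is 13, leaving 0

46368 + 17711 + 2584 + 987 + 144 + 34 + 13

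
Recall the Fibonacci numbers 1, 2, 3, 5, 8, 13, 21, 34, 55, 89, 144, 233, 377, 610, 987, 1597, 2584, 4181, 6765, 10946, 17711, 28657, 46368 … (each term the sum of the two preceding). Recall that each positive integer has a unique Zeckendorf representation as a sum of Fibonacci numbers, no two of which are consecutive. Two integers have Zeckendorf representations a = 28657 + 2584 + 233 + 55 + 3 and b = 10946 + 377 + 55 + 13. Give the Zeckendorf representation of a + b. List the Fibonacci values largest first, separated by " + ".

The two numbers are 31532 and 11391, so their sum is 42923.
Greedy algorithm:
take 28657 (≤ 42923); 42923 − 28657 = 14266
take 10946 (≤ 14266); 14266 − 10946 = 3320
take 2584 (≤ 3320); 3320 − 2584 = 736
take 610 (≤ 736); 736 − 610 = 126
take 89 (≤ 126); 126 − 89 = 37
take 34 (≤ 37); 37 − 34 = 3
take 3 (≤ 3); 3 − 3 = 0

28657 + 10946 + 2584 + 610 + 89 + 34 + 3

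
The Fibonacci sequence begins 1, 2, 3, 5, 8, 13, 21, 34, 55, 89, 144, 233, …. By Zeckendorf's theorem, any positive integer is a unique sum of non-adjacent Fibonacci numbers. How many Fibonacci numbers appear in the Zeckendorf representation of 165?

Greedily peel off the largest Fibonacci term at each step:
165 − 144 = 21
21 − 21 = 0
165 = 144 + 21, which has 2 terms.

2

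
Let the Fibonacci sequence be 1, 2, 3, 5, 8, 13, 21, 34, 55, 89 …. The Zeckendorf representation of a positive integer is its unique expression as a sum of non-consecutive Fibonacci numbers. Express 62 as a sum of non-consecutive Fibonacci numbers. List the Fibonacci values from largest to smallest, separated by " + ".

55 + 5 + 2

62: greatest Fibonacci not exceeding it is 55, leaving 7
7: greatest Fibonacci not exceeding it is 5, leaving 2
2: greatest Fibonacci not exceeding it is 2, leaving 0
So 62 = 55 + 5 + 2, with no two terms consecutive in the sequence.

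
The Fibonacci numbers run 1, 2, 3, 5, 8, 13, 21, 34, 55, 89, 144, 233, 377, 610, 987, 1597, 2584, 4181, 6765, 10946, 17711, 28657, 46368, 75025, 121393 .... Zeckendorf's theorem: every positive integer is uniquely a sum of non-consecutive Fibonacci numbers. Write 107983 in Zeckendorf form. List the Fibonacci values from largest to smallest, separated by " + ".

75025 + 28657 + 4181 + 89 + 21 + 8 + 2

subtract 75025 from 107983: 32958 remains
subtract 28657 from 32958: 4301 remains
subtract 4181 from 4301: 120 remains
subtract 89 from 120: 31 remains
subtract 21 from 31: 10 remains
subtract 8 from 10: 2 remains
subtract 2 from 2: 0 remains
So 107983 = 75025 + 28657 + 4181 + 89 + 21 + 8 + 2, with no two terms consecutive in the sequence.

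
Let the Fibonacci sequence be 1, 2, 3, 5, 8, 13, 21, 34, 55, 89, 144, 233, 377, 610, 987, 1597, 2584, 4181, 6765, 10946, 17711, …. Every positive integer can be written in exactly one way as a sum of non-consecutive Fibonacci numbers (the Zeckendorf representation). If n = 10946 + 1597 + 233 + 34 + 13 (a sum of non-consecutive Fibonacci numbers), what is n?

10946 + 1597 + 233 + 34 + 13 = 12823.

12823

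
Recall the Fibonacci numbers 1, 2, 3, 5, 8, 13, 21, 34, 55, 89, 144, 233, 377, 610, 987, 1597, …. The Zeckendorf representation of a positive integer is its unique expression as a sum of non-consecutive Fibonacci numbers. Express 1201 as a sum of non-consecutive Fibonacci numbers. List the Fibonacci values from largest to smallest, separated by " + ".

987 + 144 + 55 + 13 + 2

987 ≤ 1201 < 1597, so take 987; remainder 214
144 ≤ 214 < 233, so take 144; remainder 70
55 ≤ 70 < 89, so take 55; remainder 15
13 ≤ 15 < 21, so take 13; remainder 2
2 ≤ 2 < 3, so take 2; remainder 0
So 1201 = 987 + 144 + 55 + 13 + 2, with no two terms consecutive in the sequence.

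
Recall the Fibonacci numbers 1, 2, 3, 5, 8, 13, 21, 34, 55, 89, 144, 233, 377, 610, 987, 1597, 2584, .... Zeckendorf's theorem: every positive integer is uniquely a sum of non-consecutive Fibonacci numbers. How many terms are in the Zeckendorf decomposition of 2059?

6

2059 − 1597 = 462
462 − 377 = 85
85 − 55 = 30
30 − 21 = 9
9 − 8 = 1
1 − 1 = 0
2059 = 1597 + 377 + 55 + 21 + 8 + 1, which has 6 terms.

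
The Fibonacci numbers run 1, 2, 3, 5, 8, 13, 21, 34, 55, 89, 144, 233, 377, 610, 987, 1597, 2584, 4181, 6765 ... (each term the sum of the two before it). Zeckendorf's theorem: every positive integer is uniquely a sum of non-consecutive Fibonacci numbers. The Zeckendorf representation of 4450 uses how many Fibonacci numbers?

4

Greedily peel off the largest Fibonacci term at each step:
4450 − 4181 = 269
269 − 233 = 36
36 − 34 = 2
2 − 2 = 0
4450 = 4181 + 233 + 34 + 2, which has 4 terms.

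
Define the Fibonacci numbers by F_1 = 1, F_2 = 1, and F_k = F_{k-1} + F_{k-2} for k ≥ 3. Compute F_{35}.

9227465

Iterating the recurrence up to F_{30} = 832040 and F_{29} = 514229:
F_{31} = F_{30} + F_{29} = 832040 + 514229 = 1346269
F_{32} = F_{31} + F_{30} = 1346269 + 832040 = 2178309
F_{33} = F_{32} + F_{31} = 2178309 + 1346269 = 3524578
F_{34} = F_{33} + F_{32} = 3524578 + 2178309 = 5702887
F_{35} = F_{34} + F_{33} = 5702887 + 3524578 = 9227465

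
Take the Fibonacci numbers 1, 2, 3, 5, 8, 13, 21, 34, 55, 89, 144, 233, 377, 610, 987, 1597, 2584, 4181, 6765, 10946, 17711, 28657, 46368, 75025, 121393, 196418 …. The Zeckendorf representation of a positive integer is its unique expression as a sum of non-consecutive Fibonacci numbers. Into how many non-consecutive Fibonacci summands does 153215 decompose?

7

Repeatedly subtract the largest Fibonacci number that fits:
121393 ≤ 153215 < 196418, so take 121393; remainder 31822
28657 ≤ 31822 < 46368, so take 28657; remainder 3165
2584 ≤ 3165 < 4181, so take 2584; remainder 581
377 ≤ 581 < 610, so take 377; remainder 204
144 ≤ 204 < 233, so take 144; remainder 60
55 ≤ 60 < 89, so take 55; remainder 5
5 ≤ 5 < 8, so take 5; remainder 0
153215 = 121393 + 28657 + 2584 + 377 + 144 + 55 + 5, which has 7 terms.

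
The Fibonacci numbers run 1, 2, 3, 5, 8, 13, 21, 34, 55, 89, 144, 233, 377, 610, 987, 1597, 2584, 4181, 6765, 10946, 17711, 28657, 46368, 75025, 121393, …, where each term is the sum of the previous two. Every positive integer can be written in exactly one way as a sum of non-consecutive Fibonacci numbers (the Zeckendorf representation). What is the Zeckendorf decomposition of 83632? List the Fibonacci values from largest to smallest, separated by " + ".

75025 + 6765 + 1597 + 233 + 8 + 3 + 1

take 75025 (≤ 83632); 83632 − 75025 = 8607
take 6765 (≤ 8607); 8607 − 6765 = 1842
take 1597 (≤ 1842); 1842 − 1597 = 245
take 233 (≤ 245); 245 − 233 = 12
take 8 (≤ 12); 12 − 8 = 4
take 3 (≤ 4); 4 − 3 = 1
take 1 (≤ 1); 1 − 1 = 0
So 83632 = 75025 + 6765 + 1597 + 233 + 8 + 3 + 1, with no two terms consecutive in the sequence.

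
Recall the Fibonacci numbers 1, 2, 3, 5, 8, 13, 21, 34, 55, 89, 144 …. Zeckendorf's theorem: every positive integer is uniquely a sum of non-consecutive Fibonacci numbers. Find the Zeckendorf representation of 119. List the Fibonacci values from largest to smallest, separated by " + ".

89 + 21 + 8 + 1

Greedy algorithm:
89 ≤ 119 < 144, so take 89; remainder 30
21 ≤ 30 < 34, so take 21; remainder 9
8 ≤ 9 < 13, so take 8; remainder 1
1 ≤ 1 < 2, so take 1; remainder 0
So 119 = 89 + 21 + 8 + 1, with no two terms consecutive in the sequence.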